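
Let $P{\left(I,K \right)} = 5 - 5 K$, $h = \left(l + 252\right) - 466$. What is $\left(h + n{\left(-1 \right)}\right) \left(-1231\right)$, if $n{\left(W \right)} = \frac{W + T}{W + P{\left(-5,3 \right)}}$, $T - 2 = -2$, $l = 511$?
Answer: $- \frac{4022908}{11} \approx -3.6572 \cdot 10^{5}$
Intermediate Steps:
$h = 297$ ($h = \left(511 + 252\right) - 466 = 763 - 466 = 297$)
$T = 0$ ($T = 2 - 2 = 0$)
$n{\left(W \right)} = \frac{W}{-10 + W}$ ($n{\left(W \right)} = \frac{W + 0}{W + \left(5 - 15\right)} = \frac{W}{W + \left(5 - 15\right)} = \frac{W}{W - 10} = \frac{W}{-10 + W}$)
$\left(h + n{\left(-1 \right)}\right) \left(-1231\right) = \left(297 - \frac{1}{-10 - 1}\right) \left(-1231\right) = \left(297 - \frac{1}{-11}\right) \left(-1231\right) = \left(297 - - \frac{1}{11}\right) \left(-1231\right) = \left(297 + \frac{1}{11}\right) \left(-1231\right) = \frac{3268}{11} \left(-1231\right) = - \frac{4022908}{11}$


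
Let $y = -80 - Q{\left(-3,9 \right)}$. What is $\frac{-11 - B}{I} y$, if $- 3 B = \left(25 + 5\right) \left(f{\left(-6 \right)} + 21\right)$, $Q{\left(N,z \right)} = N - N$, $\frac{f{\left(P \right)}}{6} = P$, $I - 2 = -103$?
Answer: $- \frac{12880}{101} \approx -127.52$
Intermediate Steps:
$I = -101$ ($I = 2 - 103 = -101$)
$f{\left(P \right)} = 6 P$
$Q{\left(N,z \right)} = 0$
$B = 150$ ($B = - \frac{\left(25 + 5\right) \left(6 \left(-6\right) + 21\right)}{3} = - \frac{30 \left(-36 + 21\right)}{3} = - \frac{30 \left(-15\right)}{3} = \left(- \frac{1}{3}\right) \left(-450\right) = 150$)
$y = -80$ ($y = -80 - 0 = -80 + 0 = -80$)
$\frac{-11 - B}{I} y = \frac{-11 - 150}{-101} \left(-80\right) = \left(-11 - 150\right) \left(- \frac{1}{101}\right) \left(-80\right) = \left(-161\right) \left(- \frac{1}{101}\right) \left(-80\right) = \frac{161}{101} \left(-80\right) = - \frac{12880}{101}$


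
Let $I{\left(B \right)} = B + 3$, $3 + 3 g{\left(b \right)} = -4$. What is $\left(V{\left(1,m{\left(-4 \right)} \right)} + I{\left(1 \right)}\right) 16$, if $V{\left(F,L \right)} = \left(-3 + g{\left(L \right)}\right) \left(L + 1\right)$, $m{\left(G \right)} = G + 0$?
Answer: $320$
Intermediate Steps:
$m{\left(G \right)} = G$
$g{\left(b \right)} = - \frac{7}{3}$ ($g{\left(b \right)} = -1 + \frac{1}{3} \left(-4\right) = -1 - \frac{4}{3} = - \frac{7}{3}$)
$V{\left(F,L \right)} = - \frac{16}{3} - \frac{16 L}{3}$ ($V{\left(F,L \right)} = \left(-3 - \frac{7}{3}\right) \left(L + 1\right) = - \frac{16 \left(1 + L\right)}{3} = - \frac{16}{3} - \frac{16 L}{3}$)
$I{\left(B \right)} = 3 + B$
$\left(V{\left(1,m{\left(-4 \right)} \right)} + I{\left(1 \right)}\right) 16 = \left(\left(- \frac{16}{3} - - \frac{64}{3}\right) + \left(3 + 1\right)\right) 16 = \left(\left(- \frac{16}{3} + \frac{64}{3}\right) + 4\right) 16 = \left(16 + 4\right) 16 = 20 \cdot 16 = 320$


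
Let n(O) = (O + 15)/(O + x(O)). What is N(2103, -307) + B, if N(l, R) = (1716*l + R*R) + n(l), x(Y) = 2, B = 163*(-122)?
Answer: 7752950773/2105 ≈ 3.6831e+6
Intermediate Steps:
B = -19886
n(O) = (15 + O)/(2 + O) (n(O) = (O + 15)/(O + 2) = (15 + O)/(2 + O))
N(l, R) = R² + 1716*l + (15 + l)/(2 + l) (N(l, R) = (1716*l + R*R) + (15 + l)/(2 + l) = (1716*l + R²) + (15 + l)/(2 + l) = (R² + 1716*l) + (15 + l)/(2 + l) = R² + 1716*l + (15 + l)/(2 + l))
N(2103, -307) + B = (15 + 2103 + (2 + 2103)*((-307)² + 1716*2103))/(2 + 2103) - 19886 = (15 + 2103 + 2105*(94249 + 3608748))/2105 - 19886 = (15 + 2103 + 2105*3702997)/2105 - 19886 = (15 + 2103 + 7794808685)/2105 - 19886 = (1/2105)*7794810803 - 19886 = 7794810803/2105 - 19886 = 7752950773/2105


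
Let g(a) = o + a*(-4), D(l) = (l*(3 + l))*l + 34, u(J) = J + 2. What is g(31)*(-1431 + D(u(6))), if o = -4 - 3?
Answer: 90783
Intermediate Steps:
o = -7
u(J) = 2 + J
D(l) = 34 + l²*(3 + l) (D(l) = l²*(3 + l) + 34 = 34 + l²*(3 + l))
g(a) = -7 - 4*a (g(a) = -7 + a*(-4) = -7 - 4*a)
g(31)*(-1431 + D(u(6))) = (-7 - 4*31)*(-1431 + (34 + (2 + 6)³ + 3*(2 + 6)²)) = (-7 - 124)*(-1431 + (34 + 8³ + 3*8²)) = -131*(-1431 + (34 + 512 + 3*64)) = -131*(-1431 + (34 + 512 + 192)) = -131*(-1431 + 738) = -131*(-693) = 90783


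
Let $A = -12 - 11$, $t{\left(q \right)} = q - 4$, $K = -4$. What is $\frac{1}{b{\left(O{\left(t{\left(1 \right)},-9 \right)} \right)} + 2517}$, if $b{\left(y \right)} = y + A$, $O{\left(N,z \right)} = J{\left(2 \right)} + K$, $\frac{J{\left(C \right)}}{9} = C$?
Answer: $\frac{1}{2508} \approx 0.00039872$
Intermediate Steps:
$J{\left(C \right)} = 9 C$
$t{\left(q \right)} = -4 + q$
$O{\left(N,z \right)} = 14$ ($O{\left(N,z \right)} = 9 \cdot 2 - 4 = 18 - 4 = 14$)
$A = -23$
$b{\left(y \right)} = -23 + y$ ($b{\left(y \right)} = y - 23 = -23 + y$)
$\frac{1}{b{\left(O{\left(t{\left(1 \right)},-9 \right)} \right)} + 2517} = \frac{1}{\left(-23 + 14\right) + 2517} = \frac{1}{-9 + 2517} = \frac{1}{2508}$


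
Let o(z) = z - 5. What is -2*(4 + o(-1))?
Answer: 4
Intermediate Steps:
o(z) = -5 + z
-2*(4 + o(-1)) = -2*(4 + (-5 - 1)) = -2*(4 - 6) = -2*(-2) = 4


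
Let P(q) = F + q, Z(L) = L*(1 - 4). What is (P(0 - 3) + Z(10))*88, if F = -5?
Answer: -3344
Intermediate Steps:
Z(L) = -3*L (Z(L) = L*(-3) = -3*L)
P(q) = -5 + q
(P(0 - 3) + Z(10))*88 = ((-5 + (0 - 3)) - 3*10)*88 = ((-5 - 3) - 30)*88 = (-8 - 30)*88 = -38*88 = -3344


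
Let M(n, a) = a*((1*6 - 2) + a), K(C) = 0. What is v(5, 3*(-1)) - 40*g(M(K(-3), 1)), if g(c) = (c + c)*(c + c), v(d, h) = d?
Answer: -3995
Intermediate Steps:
M(n, a) = a*(4 + a) (M(n, a) = a*((6 - 2) + a) = a*(4 + a))
g(c) = 4*c² (g(c) = (2*c)*(2*c) = 4*c²)
v(5, 3*(-1)) - 40*g(M(K(-3), 1)) = 5 - 160*(1*(4 + 1))² = 5 - 160*(1*5)² = 5 - 160*5² = 5 - 160*25 = 5 - 40*100 = 5 - 4000 = -3995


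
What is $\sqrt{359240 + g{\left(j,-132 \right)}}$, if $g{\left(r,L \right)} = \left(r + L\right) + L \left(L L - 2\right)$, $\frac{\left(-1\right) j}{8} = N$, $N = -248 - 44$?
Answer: $2 i \sqrt{484565} \approx 1392.2 i$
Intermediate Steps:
$N = -292$ ($N = -248 - 44 = -292$)
$j = 2336$ ($j = \left(-8\right) \left(-292\right) = 2336$)
$g{\left(r,L \right)} = L + r + L \left(-2 + L^{2}\right)$ ($g{\left(r,L \right)} = \left(L + r\right) + L \left(L^{2} - 2\right) = \left(L + r\right) + L \left(-2 + L^{2}\right) = L + r + L \left(-2 + L^{2}\right)$)
$\sqrt{359240 + g{\left(j,-132 \right)}} = \sqrt{359240 + \left(2336 + \left(-132\right)^{3} - -132\right)} = \sqrt{359240 + \left(2336 - 2299968 + 132\right)} = \sqrt{359240 - 2297500} = \sqrt{-1938260} = 2 i \sqrt{484565}$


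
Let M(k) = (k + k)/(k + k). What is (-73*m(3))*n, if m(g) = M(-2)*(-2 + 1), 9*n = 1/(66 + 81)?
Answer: 73/1323 ≈ 0.055178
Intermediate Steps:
M(k) = 1 (M(k) = (2*k)/((2*k)) = (2*k)*(1/(2*k)) = 1)
n = 1/1323 (n = 1/(9*(66 + 81)) = (⅑)/147 = (⅑)*(1/147) = 1/1323 ≈ 0.00075586)
m(g) = -1 (m(g) = 1*(-2 + 1) = 1*(-1) = -1)
(-73*m(3))*n = -73*(-1)*(1/1323) = 73*(1/1323) = 73/1323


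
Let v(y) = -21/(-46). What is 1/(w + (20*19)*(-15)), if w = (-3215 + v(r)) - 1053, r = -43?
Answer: -46/458507 ≈ -0.00010033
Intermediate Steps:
v(y) = 21/46 (v(y) = -21*(-1/46) = 21/46)
w = -196307/46 (w = (-3215 + 21/46) - 1053 = -147869/46 - 1053 = -196307/46 ≈ -4267.5)
1/(w + (20*19)*(-15)) = 1/(-196307/46 + (20*19)*(-15)) = 1/(-196307/46 + 380*(-15)) = 1/(-196307/46 - 5700) = 1/(-458507/46) = -46/458507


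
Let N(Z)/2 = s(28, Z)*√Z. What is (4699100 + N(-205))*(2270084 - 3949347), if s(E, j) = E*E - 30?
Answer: -7891024763300 - 2532328604*I*√205 ≈ -7.891e+12 - 3.6257e+10*I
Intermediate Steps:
s(E, j) = -30 + E² (s(E, j) = E² - 30 = -30 + E²)
N(Z) = 1508*√Z (N(Z) = 2*((-30 + 28²)*√Z) = 2*((-30 + 784)*√Z) = 2*(754*√Z) = 1508*√Z)
(4699100 + N(-205))*(2270084 - 3949347) = (4699100 + 1508*√(-205))*(2270084 - 3949347) = (4699100 + 1508*(I*√205))*(-1679263) = (4699100 + 1508*I*√205)*(-1679263) = -7891024763300 - 2532328604*I*√205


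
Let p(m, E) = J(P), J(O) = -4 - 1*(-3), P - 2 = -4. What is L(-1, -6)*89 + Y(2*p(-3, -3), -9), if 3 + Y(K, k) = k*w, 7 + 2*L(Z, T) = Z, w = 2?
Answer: -377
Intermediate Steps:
L(Z, T) = -7/2 + Z/2
P = -2 (P = 2 - 4 = -2)
J(O) = -1 (J(O) = -4 + 3 = -1)
p(m, E) = -1
Y(K, k) = -3 + 2*k (Y(K, k) = -3 + k*2 = -3 + 2*k)
L(-1, -6)*89 + Y(2*p(-3, -3), -9) = (-7/2 + (1/2)*(-1))*89 + (-3 + 2*(-9)) = (-7/2 - 1/2)*89 + (-3 - 18) = -4*89 - 21 = -356 - 21 = -377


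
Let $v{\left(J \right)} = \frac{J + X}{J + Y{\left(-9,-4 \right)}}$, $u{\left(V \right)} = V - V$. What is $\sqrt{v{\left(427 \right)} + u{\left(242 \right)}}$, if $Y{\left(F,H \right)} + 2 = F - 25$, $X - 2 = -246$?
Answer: $\frac{\sqrt{71553}}{391} \approx 0.68413$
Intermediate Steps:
$X = -244$ ($X = 2 - 246 = -244$)
$u{\left(V \right)} = 0$
$Y{\left(F,H \right)} = -27 + F$ ($Y{\left(F,H \right)} = -2 + \left(F - 25\right) = -2 + \left(-25 + F\right) = -27 + F$)
$v{\left(J \right)} = \frac{-244 + J}{-36 + J}$ ($v{\left(J \right)} = \frac{J - 244}{J - 36} = \frac{-244 + J}{J - 36} = \frac{-244 + J}{-36 + J}$)
$\sqrt{v{\left(427 \right)} + u{\left(242 \right)}} = \sqrt{\frac{-244 + 427}{-36 + 427} + 0} = \sqrt{\frac{1}{391} \cdot 183 + 0} = \sqrt{\frac{183}{391} + 0} = \sqrt{\frac{183}{391}} = \frac{\sqrt{71553}}{391}$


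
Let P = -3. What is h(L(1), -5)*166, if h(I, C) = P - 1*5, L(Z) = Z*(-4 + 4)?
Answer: -1328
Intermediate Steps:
L(Z) = 0 (L(Z) = Z*0 = 0)
h(I, C) = -8 (h(I, C) = -3 - 1*5 = -3 - 5 = -8)
h(L(1), -5)*166 = -8*166 = -1328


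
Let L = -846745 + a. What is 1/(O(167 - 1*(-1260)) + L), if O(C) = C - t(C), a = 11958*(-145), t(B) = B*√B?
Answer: -2579228/6649511234501 + 1427*√1427/6649511234501 ≈ -3.7978e-7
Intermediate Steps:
t(B) = B^(3/2)
a = -1733910
O(C) = C - C^(3/2)
L = -2580655 (L = -846745 - 1733910 = -2580655)
1/(O(167 - 1*(-1260)) + L) = 1/(((167 - 1*(-1260)) - (167 - 1*(-1260))^(3/2)) - 2580655) = 1/(((167 + 1260) - (167 + 1260)^(3/2)) - 2580655) = 1/((1427 - 1427^(3/2)) - 2580655) = 1/((1427 - 1427*√1427) - 2580655) = 1/(-2579228 - 1427*√1427)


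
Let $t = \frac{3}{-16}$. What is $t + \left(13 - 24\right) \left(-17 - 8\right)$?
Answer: $\frac{4397}{16} \approx 274.81$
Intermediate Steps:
$t = - \frac{3}{16}$ ($t = 3 \left(- \frac{1}{16}\right) = - \frac{3}{16} \approx -0.1875$)
$t + \left(13 - 24\right) \left(-17 - 8\right) = - \frac{3}{16} + \left(13 - 24\right) \left(-17 - 8\right) = - \frac{3}{16} - -275 = - \frac{3}{16} + 275 = \frac{4397}{16}$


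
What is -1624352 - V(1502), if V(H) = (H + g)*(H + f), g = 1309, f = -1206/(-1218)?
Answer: -1187399233/203 ≈ -5.8493e+6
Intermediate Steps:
f = 201/203 (f = -1206*(-1/1218) = 201/203 ≈ 0.99015)
V(H) = (1309 + H)*(201/203 + H) (V(H) = (H + 1309)*(H + 201/203) = (1309 + H)*(201/203 + H))
-1624352 - V(1502) = -1624352 - (37587/29 + 1502**2 + (265928/203)*1502) = -1624352 - (37587/29 + 2256004 + 399423856/203) = -1624352 - 1*857655777/203 = -1624352 - 857655777/203 = -1187399233/203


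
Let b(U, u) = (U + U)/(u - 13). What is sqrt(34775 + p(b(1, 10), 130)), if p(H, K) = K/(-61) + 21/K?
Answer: sqrt(2186698538830)/7930 ≈ 186.48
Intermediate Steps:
b(U, u) = 2*U/(-13 + u) (b(U, u) = (2*U)/(-13 + u) = 2*U/(-13 + u))
p(H, K) = 21/K - K/61 (p(H, K) = K*(-1/61) + 21/K = -K/61 + 21/K = 21/K - K/61)
sqrt(34775 + p(b(1, 10), 130)) = sqrt(34775 + (21/130 - 1/61*130)) = sqrt(34775 + (21*(1/130) - 130/61)) = sqrt(34775 + (21/130 - 130/61)) = sqrt(34775 - 15619/7930) = sqrt(275750131/7930) = sqrt(2186698538830)/7930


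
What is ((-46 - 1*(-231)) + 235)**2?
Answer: 176400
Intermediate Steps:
((-46 - 1*(-231)) + 235)**2 = ((-46 + 231) + 235)**2 = (185 + 235)**2 = 420**2 = 176400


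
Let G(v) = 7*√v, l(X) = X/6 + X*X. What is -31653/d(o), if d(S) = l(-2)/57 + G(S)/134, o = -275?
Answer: -97189776828/36017741 + 4340901599370*I*√11/396195151 ≈ -2698.4 + 36339.0*I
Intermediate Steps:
l(X) = X² + X/6 (l(X) = X*(⅙) + X² = X/6 + X² = X² + X/6)
d(S) = 11/171 + 7*√S/134 (d(S) = -2*(⅙ - 2)/57 + (7*√S)/134 = -2*(-11/6)*(1/57) + (7*√S)*(1/134) = (11/3)*(1/57) + 7*√S/134 = 11/171 + 7*√S/134)
-31653/d(o) = -31653/(11/171 + 7*√(-275)/134) = -31653/(11/171 + 7*(5*I*√11)/134) = -31653/(11/171 + 35*I*√11/134)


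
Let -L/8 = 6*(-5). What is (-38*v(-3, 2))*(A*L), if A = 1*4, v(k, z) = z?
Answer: -72960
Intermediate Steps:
L = 240 (L = -48*(-5) = -8*(-30) = 240)
A = 4
(-38*v(-3, 2))*(A*L) = (-38*2)*(4*240) = -76*960 = -72960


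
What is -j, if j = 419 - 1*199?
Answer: -220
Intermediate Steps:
j = 220 (j = 419 - 199 = 220)
-j = -1*220 = -220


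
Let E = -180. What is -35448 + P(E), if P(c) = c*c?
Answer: -3048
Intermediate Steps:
P(c) = c²
-35448 + P(E) = -35448 + (-180)² = -35448 + 32400 = -3048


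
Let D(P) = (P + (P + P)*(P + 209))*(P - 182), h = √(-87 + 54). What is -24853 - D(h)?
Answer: -23038 + 76324*I*√33 ≈ -23038.0 + 4.3845e+5*I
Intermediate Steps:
h = I*√33 (h = √(-33) = I*√33 ≈ 5.7446*I)
D(P) = (-182 + P)*(P + 2*P*(209 + P)) (D(P) = (P + (2*P)*(209 + P))*(-182 + P) = (P + 2*P*(209 + P))*(-182 + P) = (-182 + P)*(P + 2*P*(209 + P)))
-24853 - D(h) = -24853 - I*√33*(-76258 + 2*(I*√33)² + 55*(I*√33)) = -24853 - I*√33*(-76258 + 2*(-33) + 55*I*√33) = -24853 - I*√33*(-76258 - 66 + 55*I*√33) = -24853 - I*√33*(-76324 + 55*I*√33)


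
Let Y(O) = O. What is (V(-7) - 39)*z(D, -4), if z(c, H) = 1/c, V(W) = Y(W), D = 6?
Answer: -23/3 ≈ -7.6667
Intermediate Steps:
V(W) = W
(V(-7) - 39)*z(D, -4) = (-7 - 39)/6 = -46*1/6 = -23/3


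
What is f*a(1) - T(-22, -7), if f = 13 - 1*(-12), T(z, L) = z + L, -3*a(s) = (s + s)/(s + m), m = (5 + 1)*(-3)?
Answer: 1529/51 ≈ 29.980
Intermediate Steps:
m = -18 (m = 6*(-3) = -18)
a(s) = -2*s/(3*(-18 + s)) (a(s) = -(s + s)/(3*(s - 18)) = -2*s/(3*(-18 + s)))
T(z, L) = L + z
f = 25 (f = 13 + 12 = 25)
f*a(1) - T(-22, -7) = 25*(-2*1/(-54 + 3*1)) - (-7 - 22) = 25*(-2*1/(-54 + 3)) - 1*(-29) = 25*(-2*1/(-51)) + 29 = 25*(-2*1*(-1/51)) + 29 = 25*(2/51) + 29 = 50/51 + 29 = 1529/51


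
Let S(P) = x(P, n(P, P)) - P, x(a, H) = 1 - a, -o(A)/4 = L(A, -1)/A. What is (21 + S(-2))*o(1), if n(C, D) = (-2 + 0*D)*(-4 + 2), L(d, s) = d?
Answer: -104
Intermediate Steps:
n(C, D) = 4 (n(C, D) = (-2 + 0)*(-2) = -2*(-2) = 4)
o(A) = -4 (o(A) = -4*A/A = -4*1 = -4)
S(P) = 1 - 2*P (S(P) = (1 - P) - P = 1 - 2*P)
(21 + S(-2))*o(1) = (21 + (1 - 2*(-2)))*(-4) = (21 + (1 + 4))*(-4) = (21 + 5)*(-4) = 26*(-4) = -104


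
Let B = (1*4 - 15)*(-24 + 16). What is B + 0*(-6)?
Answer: 88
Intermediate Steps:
B = 88 (B = (4 - 15)*(-8) = -11*(-8) = 88)
B + 0*(-6) = 88 + 0*(-6) = 88 + 0 = 88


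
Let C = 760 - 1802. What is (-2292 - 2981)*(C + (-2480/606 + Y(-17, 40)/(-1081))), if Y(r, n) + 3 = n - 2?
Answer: 1806797937323/327543 ≈ 5.5162e+6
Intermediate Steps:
Y(r, n) = -5 + n (Y(r, n) = -3 + (n - 2) = -3 + (-2 + n) = -5 + n)
C = -1042
(-2292 - 2981)*(C + (-2480/606 + Y(-17, 40)/(-1081))) = (-2292 - 2981)*(-1042 + (-2480/606 + (-5 + 40)/(-1081))) = -5273*(-1042 + (-2480*1/606 + 35*(-1/1081))) = -5273*(-1042 + (-1240/303 - 35/1081)) = -5273*(-1042 - 1351045/327543) = -5273*(-342650851/327543) = 1806797937323/327543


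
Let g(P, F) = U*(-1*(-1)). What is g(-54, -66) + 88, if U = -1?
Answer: 87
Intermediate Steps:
g(P, F) = -1 (g(P, F) = -(-1)*(-1) = -1*1 = -1)
g(-54, -66) + 88 = -1 + 88 = 87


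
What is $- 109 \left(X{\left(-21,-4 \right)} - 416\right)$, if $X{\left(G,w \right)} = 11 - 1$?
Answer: $44254$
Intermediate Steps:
$X{\left(G,w \right)} = 10$ ($X{\left(G,w \right)} = 11 - 1 = 10$)
$- 109 \left(X{\left(-21,-4 \right)} - 416\right) = - 109 \left(10 - 416\right) = \left(-109\right) \left(-406\right) = 44254$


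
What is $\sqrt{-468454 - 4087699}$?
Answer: $i \sqrt{4556153} \approx 2134.5 i$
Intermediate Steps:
$\sqrt{-468454 - 4087699} = \sqrt{-4556153} = i \sqrt{4556153}$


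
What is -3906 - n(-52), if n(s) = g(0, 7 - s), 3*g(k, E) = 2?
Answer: -11720/3 ≈ -3906.7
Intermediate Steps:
g(k, E) = ⅔ (g(k, E) = (⅓)*2 = ⅔)
n(s) = ⅔
-3906 - n(-52) = -3906 - 1*⅔ = -3906 - ⅔ = -11720/3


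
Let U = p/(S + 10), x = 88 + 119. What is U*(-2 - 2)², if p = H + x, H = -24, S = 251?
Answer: 976/87 ≈ 11.218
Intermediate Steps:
x = 207
p = 183 (p = -24 + 207 = 183)
U = 61/87 (U = 183/(251 + 10) = 183/261 = 183*(1/261) = 61/87 ≈ 0.70115)
U*(-2 - 2)² = 61*(-2 - 2)²/87 = (61/87)*(-4)² = (61/87)*16 = 976/87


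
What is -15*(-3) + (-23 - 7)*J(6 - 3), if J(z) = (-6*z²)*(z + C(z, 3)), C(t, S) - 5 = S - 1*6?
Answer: 8145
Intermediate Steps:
C(t, S) = -1 + S (C(t, S) = 5 + (S - 1*6) = 5 + (S - 6) = 5 + (-6 + S) = -1 + S)
J(z) = -6*z²*(2 + z) (J(z) = (-6*z²)*(z + (-1 + 3)) = (-6*z²)*(z + 2) = (-6*z²)*(2 + z) = -6*z²*(2 + z))
-15*(-3) + (-23 - 7)*J(6 - 3) = -15*(-3) + (-23 - 7)*(6*(6 - 3)²*(-2 - (6 - 3))) = 45 - 180*3²*(-2 - 1*3) = 45 - 180*9*(-2 - 3) = 45 - 180*9*(-5) = 45 - 30*(-270) = 45 + 8100 = 8145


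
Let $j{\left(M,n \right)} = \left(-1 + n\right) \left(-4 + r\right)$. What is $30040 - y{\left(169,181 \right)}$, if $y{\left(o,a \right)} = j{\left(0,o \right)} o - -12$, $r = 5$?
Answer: $1636$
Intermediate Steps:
$j{\left(M,n \right)} = -1 + n$ ($j{\left(M,n \right)} = \left(-1 + n\right) \left(-4 + 5\right) = \left(-1 + n\right) 1 = -1 + n$)
$y{\left(o,a \right)} = 12 + o \left(-1 + o\right)$ ($y{\left(o,a \right)} = \left(-1 + o\right) o - -12 = o \left(-1 + o\right) + 12 = 12 + o \left(-1 + o\right)$)
$30040 - y{\left(169,181 \right)} = 30040 - \left(12 + 169 \left(-1 + 169\right)\right) = 30040 - \left(12 + 169 \cdot 168\right) = 30040 - \left(12 + 28392\right) = 30040 - 28404 = 1636$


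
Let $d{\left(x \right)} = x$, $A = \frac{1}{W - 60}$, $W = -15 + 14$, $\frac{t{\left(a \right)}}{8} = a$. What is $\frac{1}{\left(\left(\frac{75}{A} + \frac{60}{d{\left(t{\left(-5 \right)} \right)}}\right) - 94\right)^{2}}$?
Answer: $\frac{4}{87254281} \approx 4.5843 \cdot 10^{-8}$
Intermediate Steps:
$t{\left(a \right)} = 8 a$
$W = -1$
$A = - \frac{1}{61}$ ($A = \frac{1}{-1 - 60} = \frac{1}{-61} = - \frac{1}{61} \approx -0.016393$)
$\frac{1}{\left(\left(\frac{75}{A} + \frac{60}{d{\left(t{\left(-5 \right)} \right)}}\right) - 94\right)^{2}} = \frac{1}{\left(\left(\frac{75}{- \frac{1}{61}} + \frac{60}{8 \left(-5\right)}\right) - 94\right)^{2}} = \frac{1}{\left(\left(75 \left(-61\right) + \frac{60}{-40}\right) - 94\right)^{2}} = \frac{1}{\left(\left(-4575 + 60 \left(- \frac{1}{40}\right)\right) - 94\right)^{2}} = \frac{1}{\left(\left(-4575 - \frac{3}{2}\right) - 94\right)^{2}} = \frac{1}{\left(- \frac{9153}{2} - 94\right)^{2}} = \frac{1}{\left(- \frac{9341}{2}\right)^{2}} = \frac{1}{\frac{87254281}{4}} = \frac{4}{87254281}$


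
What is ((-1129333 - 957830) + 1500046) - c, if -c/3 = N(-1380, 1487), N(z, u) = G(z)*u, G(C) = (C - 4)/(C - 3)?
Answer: -268602929/461 ≈ -5.8265e+5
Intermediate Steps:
G(C) = (-4 + C)/(-3 + C)
N(z, u) = u*(-4 + z)/(-3 + z) (N(z, u) = ((-4 + z)/(-3 + z))*u = u*(-4 + z)/(-3 + z))
c = -2058008/461 (c = -4461*(-4 - 1380)/(-3 - 1380) = -4461*(-1384)/(-1383) = -4461*(-1)*(-1384)/1383 = -3*2058008/1383 = -2058008/461 ≈ -4464.2)
((-1129333 - 957830) + 1500046) - c = ((-1129333 - 957830) + 1500046) - 1*(-2058008/461) = (-2087163 + 1500046) + 2058008/461 = -587117 + 2058008/461 = -268602929/461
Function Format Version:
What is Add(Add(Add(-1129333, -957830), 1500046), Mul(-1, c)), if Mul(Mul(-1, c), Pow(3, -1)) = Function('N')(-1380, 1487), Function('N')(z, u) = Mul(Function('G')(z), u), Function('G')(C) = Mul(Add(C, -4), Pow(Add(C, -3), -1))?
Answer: Rational(-268602929, 461) ≈ -5.8265e+5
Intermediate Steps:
Function('G')(C) = Mul(Pow(Add(-3, C), -1), Add(-4, C)) (Function('G')(C) = Mul(Add(-4, C), Pow(Add(-3, C), -1)) = Mul(Pow(Add(-3, C), -1), Add(-4, C)))
Function('N')(z, u) = Mul(u, Pow(Add(-3, z), -1), Add(-4, z)) (Function('N')(z, u) = Mul(Mul(Pow(Add(-3, z), -1), Add(-4, z)), u) = Mul(u, Pow(Add(-3, z), -1), Add(-4, z)))
c = Rational(-2058008, 461) (c = Mul(-3, Mul(1487, Pow(Add(-3, -1380), -1), Add(-4, -1380))) = Mul(-3, Mul(1487, Pow(-1383, -1), -1384)) = Mul(-3, Mul(1487, Rational(-1, 1383), -1384)) = Mul(-3, Rational(2058008, 1383)) = Rational(-2058008, 461) ≈ -4464.2)
Add(Add(Add(-1129333, -957830), 1500046), Mul(-1, c)) = Add(Add(Add(-1129333, -957830), 1500046), Mul(-1, Rational(-2058008, 461))) = Add(Add(-2087163, 1500046), Rational(2058008, 461)) = Add(-587117, Rational(2058008, 461)) = Rational(-268602929, 461)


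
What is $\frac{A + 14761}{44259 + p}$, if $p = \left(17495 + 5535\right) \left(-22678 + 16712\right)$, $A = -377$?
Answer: $- \frac{14384}{137352721} \approx -0.00010472$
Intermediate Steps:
$p = -137396980$ ($p = 23030 \left(-5966\right) = -137396980$)
$\frac{A + 14761}{44259 + p} = \frac{-377 + 14761}{44259 - 137396980} = \frac{14384}{-137352721} = 14384 \left(- \frac{1}{137352721}\right) = - \frac{14384}{137352721}$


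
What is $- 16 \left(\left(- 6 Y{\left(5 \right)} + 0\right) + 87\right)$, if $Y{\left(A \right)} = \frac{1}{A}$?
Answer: $- \frac{6864}{5} \approx -1372.8$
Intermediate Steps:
$- 16 \left(\left(- 6 Y{\left(5 \right)} + 0\right) + 87\right) = - 16 \left(\left(- \frac{6}{5} + 0\right) + 87\right) = - 16 \left(- \frac{6}{5} + 87\right) = \left(-16\right) \frac{429}{5} = - \frac{6864}{5}$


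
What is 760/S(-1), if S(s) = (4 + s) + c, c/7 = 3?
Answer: 95/3 ≈ 31.667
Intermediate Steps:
c = 21 (c = 7*3 = 21)
S(s) = 25 + s (S(s) = (4 + s) + 21 = 25 + s)
760/S(-1) = 760/(25 - 1) = 760/24 = 760*(1/24) = 95/3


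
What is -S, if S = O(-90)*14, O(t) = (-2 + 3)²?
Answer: -14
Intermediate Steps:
O(t) = 1 (O(t) = 1² = 1)
S = 14 (S = 1*14 = 14)
-S = -1*14 = -14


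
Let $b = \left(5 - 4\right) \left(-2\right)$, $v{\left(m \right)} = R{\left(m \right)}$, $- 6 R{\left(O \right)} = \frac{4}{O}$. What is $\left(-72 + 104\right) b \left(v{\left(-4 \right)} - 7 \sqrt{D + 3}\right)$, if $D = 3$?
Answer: $- \frac{32}{3} + 448 \sqrt{6} \approx 1086.7$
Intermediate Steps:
$R{\left(O \right)} = - \frac{2}{3 O}$ ($R{\left(O \right)} = - \frac{4 \frac{1}{O}}{6} = - \frac{2}{3 O}$)
$v{\left(m \right)} = - \frac{2}{3 m}$
$b = -2$ ($b = 1 \left(-2\right) = -2$)
$\left(-72 + 104\right) b \left(v{\left(-4 \right)} - 7 \sqrt{D + 3}\right) = \left(-72 + 104\right) \left(-2\right) \left(- \frac{2}{3 \left(-4\right)} - 7 \sqrt{3 + 3}\right) = 32 \left(-2\right) \left(\left(- \frac{2}{3}\right) \left(- \frac{1}{4}\right) - 7 \sqrt{6}\right) = - 64 \left(\frac{1}{6} - 7 \sqrt{6}\right) = - \frac{32}{3} + 448 \sqrt{6}$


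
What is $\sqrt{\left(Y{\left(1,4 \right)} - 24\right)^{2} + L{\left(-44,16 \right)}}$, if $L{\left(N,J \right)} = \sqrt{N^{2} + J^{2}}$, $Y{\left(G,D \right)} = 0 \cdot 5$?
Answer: $2 \sqrt{144 + \sqrt{137}} \approx 24.956$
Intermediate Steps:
$Y{\left(G,D \right)} = 0$
$L{\left(N,J \right)} = \sqrt{J^{2} + N^{2}}$
$\sqrt{\left(Y{\left(1,4 \right)} - 24\right)^{2} + L{\left(-44,16 \right)}} = \sqrt{\left(0 - 24\right)^{2} + \sqrt{16^{2} + \left(-44\right)^{2}}} = \sqrt{\left(-24\right)^{2} + \sqrt{256 + 1936}} = \sqrt{576 + \sqrt{2192}} = \sqrt{576 + 4 \sqrt{137}}$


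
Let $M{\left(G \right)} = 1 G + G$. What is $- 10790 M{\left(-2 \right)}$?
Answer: $43160$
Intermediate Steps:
$M{\left(G \right)} = 2 G$ ($M{\left(G \right)} = G + G = 2 G$)
$- 10790 M{\left(-2 \right)} = - 10790 \cdot 2 \left(-2\right) = \left(-10790\right) \left(-4\right) = 43160$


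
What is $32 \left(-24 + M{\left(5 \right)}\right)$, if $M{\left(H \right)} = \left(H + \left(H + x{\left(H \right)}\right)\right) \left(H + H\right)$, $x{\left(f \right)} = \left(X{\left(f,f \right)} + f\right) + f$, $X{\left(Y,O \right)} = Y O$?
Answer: $13632$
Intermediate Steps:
$X{\left(Y,O \right)} = O Y$
$x{\left(f \right)} = f^{2} + 2 f$ ($x{\left(f \right)} = \left(f f + f\right) + f = \left(f^{2} + f\right) + f = \left(f + f^{2}\right) + f = f^{2} + 2 f$)
$M{\left(H \right)} = 2 H \left(2 H + H \left(2 + H\right)\right)$ ($M{\left(H \right)} = \left(H + \left(H + H \left(2 + H\right)\right)\right) \left(H + H\right) = \left(2 H + H \left(2 + H\right)\right) 2 H = 2 H \left(2 H + H \left(2 + H\right)\right)$)
$32 \left(-24 + M{\left(5 \right)}\right) = 32 \left(-24 + 2 \cdot 5^{2} \left(4 + 5\right)\right) = 32 \left(-24 + 2 \cdot 25 \cdot 9\right) = 32 \left(-24 + 450\right) = 32 \cdot 426 = 13632$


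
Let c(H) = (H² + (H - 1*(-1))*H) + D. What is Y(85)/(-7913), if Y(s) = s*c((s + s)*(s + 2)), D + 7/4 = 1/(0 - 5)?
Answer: -148751015937/31652 ≈ -4.6996e+6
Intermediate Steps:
D = -39/20 (D = -7/4 + 1/(0 - 5) = -7/4 + 1/(-5) = -7/4 - ⅕ = -39/20 ≈ -1.9500)
c(H) = -39/20 + H² + H*(1 + H) (c(H) = (H² + (H - 1*(-1))*H) - 39/20 = (H² + (H + 1)*H) - 39/20 = (H² + (1 + H)*H) - 39/20 = (H² + H*(1 + H)) - 39/20 = -39/20 + H² + H*(1 + H))
Y(s) = s*(-39/20 + 2*s*(2 + s) + 8*s²*(2 + s)²) (Y(s) = s*(-39/20 + (s + s)*(s + 2) + 2*((s + s)*(s + 2))²) = s*(-39/20 + (2*s)*(2 + s) + 2*((2*s)*(2 + s))²) = s*(-39/20 + 2*s*(2 + s) + 2*(2*s*(2 + s))²) = s*(-39/20 + 2*s*(2 + s) + 2*(4*s²*(2 + s)²)) = s*(-39/20 + 2*s*(2 + s) + 8*s²*(2 + s)²))
Y(85)/(-7913) = ((1/20)*85*(-39 + 40*85*(2 + 85) + 160*85²*(2 + 85)²))/(-7913) = ((1/20)*85*(-39 + 40*85*87 + 160*7225*87²))*(-1/7913) = ((1/20)*85*(-39 + 295800 + 160*7225*7569))*(-1/7913) = ((1/20)*85*(-39 + 295800 + 8749764000))*(-1/7913) = ((1/20)*85*8750059761)*(-1/7913) = (148751015937/4)*(-1/7913) = -148751015937/31652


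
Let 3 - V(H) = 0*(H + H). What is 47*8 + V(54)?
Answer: 379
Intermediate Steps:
V(H) = 3 (V(H) = 3 - 0*(H + H) = 3 - 0*2*H = 3 - 1*0 = 3 + 0 = 3)
47*8 + V(54) = 47*8 + 3 = 376 + 3 = 379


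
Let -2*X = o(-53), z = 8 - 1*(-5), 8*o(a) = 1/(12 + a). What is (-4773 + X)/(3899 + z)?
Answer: -3131087/2566272 ≈ -1.2201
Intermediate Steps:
o(a) = 1/(8*(12 + a))
z = 13 (z = 8 + 5 = 13)
X = 1/656 (X = -1/(16*(12 - 53)) = -1/(16*(-41)) = -(-1)/(16*41) = -½*(-1/328) = 1/656 ≈ 0.0015244)
(-4773 + X)/(3899 + z) = (-4773 + 1/656)/(3899 + 13) = -3131087/656/3912 = -3131087/656*1/3912 = -3131087/2566272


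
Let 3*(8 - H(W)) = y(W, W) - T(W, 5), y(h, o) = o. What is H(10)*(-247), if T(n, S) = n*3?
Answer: -10868/3 ≈ -3622.7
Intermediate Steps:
T(n, S) = 3*n
H(W) = 8 + 2*W/3 (H(W) = 8 - (W - 3*W)/3 = 8 - (-2)*W/3 = 8 + 2*W/3)
H(10)*(-247) = (8 + (2/3)*10)*(-247) = (8 + 20/3)*(-247) = (44/3)*(-247) = -10868/3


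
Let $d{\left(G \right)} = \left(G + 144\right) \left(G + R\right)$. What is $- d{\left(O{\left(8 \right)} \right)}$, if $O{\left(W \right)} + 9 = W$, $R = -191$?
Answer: $27456$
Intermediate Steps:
$O{\left(W \right)} = -9 + W$
$d{\left(G \right)} = \left(-191 + G\right) \left(144 + G\right)$ ($d{\left(G \right)} = \left(G + 144\right) \left(G - 191\right) = \left(144 + G\right) \left(-191 + G\right) = \left(-191 + G\right) \left(144 + G\right)$)
$- d{\left(O{\left(8 \right)} \right)} = - (-27504 + \left(-9 + 8\right)^{2} - 47 \left(-9 + 8\right)) = - (-27504 + \left(-1\right)^{2} - -47) = - (-27504 + 1 + 47) = \left(-1\right) \left(-27456\right) = 27456$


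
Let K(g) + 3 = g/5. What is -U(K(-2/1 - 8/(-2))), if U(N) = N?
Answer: 13/5 ≈ 2.6000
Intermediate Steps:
K(g) = -3 + g/5
-U(K(-2/1 - 8/(-2))) = -(-3 + (-2/1 - 8/(-2))/5) = -(-3 + (-2*1 - 8*(-1/2))/5) = -(-3 + (-2 + 4)/5) = -(-3 + (1/5)*2) = -(-3 + 2/5) = -1*(-13/5) = 13/5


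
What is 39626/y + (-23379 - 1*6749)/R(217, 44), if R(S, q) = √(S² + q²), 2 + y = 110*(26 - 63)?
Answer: -19813/2036 - 30128*√1961/9805 ≈ -145.80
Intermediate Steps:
y = -4072 (y = -2 + 110*(26 - 63) = -2 + 110*(-37) = -2 - 4070 = -4072)
39626/y + (-23379 - 1*6749)/R(217, 44) = 39626/(-4072) + (-23379 - 1*6749)/(√(217² + 44²)) = 39626*(-1/4072) + (-23379 - 6749)/(√(47089 + 1936)) = -19813/2036 - 30128*√1961/9805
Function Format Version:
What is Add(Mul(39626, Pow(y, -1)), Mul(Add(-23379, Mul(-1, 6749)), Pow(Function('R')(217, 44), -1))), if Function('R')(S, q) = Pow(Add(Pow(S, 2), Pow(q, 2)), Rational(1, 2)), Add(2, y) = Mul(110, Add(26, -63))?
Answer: Add(Rational(-19813, 2036), Mul(Rational(-30128, 9805), Pow(1961, Rational(1, 2)))) ≈ -145.80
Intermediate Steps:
y = -4072 (y = Add(-2, Mul(110, Add(26, -63))) = Add(-2, Mul(110, -37)) = Add(-2, -4070) = -4072)
Add(Mul(39626, Pow(y, -1)), Mul(Add(-23379, Mul(-1, 6749)), Pow(Function('R')(217, 44), -1))) = Add(Mul(39626, Pow(-4072, -1)), Mul(Add(-23379, Mul(-1, 6749)), Pow(Pow(Add(Pow(217, 2), Pow(44, 2)), Rational(1, 2)), -1))) = Add(Mul(39626, Rational(-1, 4072)), Mul(Add(-23379, -6749), Pow(Pow(Add(47089, 1936), Rational(1, 2)), -1))) = Add(Rational(-19813, 2036), Mul(-30128, Pow(Pow(49025, Rational(1, 2)), -1))) = Add(Rational(-19813, 2036), Mul(-30128, Pow(Mul(5, Pow(1961, Rational(1, 2))), -1))) = Add(Rational(-19813, 2036), Mul(-30128, Mul(Rational(1, 9805), Pow(1961, Rational(1, 2))))) = Add(Rational(-19813, 2036), Mul(Rational(-30128, 9805), Pow(1961, Rational(1, 2))))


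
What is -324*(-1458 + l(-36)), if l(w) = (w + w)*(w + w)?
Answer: -1207224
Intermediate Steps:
l(w) = 4*w**2 (l(w) = (2*w)*(2*w) = 4*w**2)
-324*(-1458 + l(-36)) = -324*(-1458 + 4*(-36)**2) = -324*(-1458 + 4*1296) = -324*(-1458 + 5184) = -324*3726 = -1207224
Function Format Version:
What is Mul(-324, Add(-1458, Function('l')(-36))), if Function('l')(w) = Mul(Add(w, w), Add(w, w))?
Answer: -1207224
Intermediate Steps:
Function('l')(w) = Mul(4, Pow(w, 2)) (Function('l')(w) = Mul(Mul(2, w), Mul(2, w)) = Mul(4, Pow(w, 2)))
Mul(-324, Add(-1458, Function('l')(-36))) = Mul(-324, Add(-1458, Mul(4, Pow(-36, 2)))) = Mul(-324, Add(-1458, Mul(4, 1296))) = Mul(-324, Add(-1458, 5184)) = Mul(-324, 3726) = -1207224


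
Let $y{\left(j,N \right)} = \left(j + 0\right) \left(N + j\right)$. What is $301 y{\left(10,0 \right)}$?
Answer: $30100$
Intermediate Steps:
$y{\left(j,N \right)} = j \left(N + j\right)$
$301 y{\left(10,0 \right)} = 301 \cdot 10 \left(0 + 10\right) = 301 \cdot 10 \cdot 10 = 301 \cdot 100 = 30100$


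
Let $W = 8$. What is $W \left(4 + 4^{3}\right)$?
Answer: $544$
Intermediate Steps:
$W \left(4 + 4^{3}\right) = 8 \left(4 + 4^{3}\right) = 8 \left(4 + 64\right) = 8 \cdot 68 = 544$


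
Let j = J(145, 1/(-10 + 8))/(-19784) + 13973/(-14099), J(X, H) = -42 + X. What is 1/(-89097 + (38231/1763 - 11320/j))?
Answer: -489927173127/38073674416423060 ≈ -1.2868e-5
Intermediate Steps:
j = -277894029/278934616 (j = (-42 + 145)/(-19784) + 13973/(-14099) = 103*(-1/19784) + 13973*(-1/14099) = -103/19784 - 13973/14099 = -277894029/278934616 ≈ -0.99627)
1/(-89097 + (38231/1763 - 11320/j)) = 1/(-89097 + (38231/1763 - 11320/(-277894029/278934616))) = 1/(-89097 + (38231*(1/1763) - 11320*(-278934616/277894029))) = 1/(-89097 + (38231/1763 + 3157539853120/277894029)) = 1/(-89097 + 5577366927673259/489927173127) = 1/(-38073674416423060/489927173127) = -489927173127/38073674416423060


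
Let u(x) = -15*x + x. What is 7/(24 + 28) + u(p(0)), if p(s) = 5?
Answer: -3633/52 ≈ -69.865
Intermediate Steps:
u(x) = -14*x
7/(24 + 28) + u(p(0)) = 7/(24 + 28) - 14*5 = 7/52 - 70 = -3633/52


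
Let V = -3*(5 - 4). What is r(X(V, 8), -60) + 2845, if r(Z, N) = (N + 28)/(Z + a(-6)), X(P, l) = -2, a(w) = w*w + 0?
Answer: 48349/17 ≈ 2844.1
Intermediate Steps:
a(w) = w**2 (a(w) = w**2 + 0 = w**2)
V = -3 (V = -3*1 = -3)
r(Z, N) = (28 + N)/(36 + Z) (r(Z, N) = (N + 28)/(Z + (-6)**2) = (28 + N)/(Z + 36) = (28 + N)/(36 + Z))
r(X(V, 8), -60) + 2845 = (28 - 60)/(36 - 2) + 2845 = -32/34 + 2845 = (1/34)*(-32) + 2845 = -16/17 + 2845 = 48349/17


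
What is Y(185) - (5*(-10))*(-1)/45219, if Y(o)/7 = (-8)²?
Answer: 20258062/45219 ≈ 448.00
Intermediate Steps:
Y(o) = 448 (Y(o) = 7*(-8)² = 7*64 = 448)
Y(185) - (5*(-10))*(-1)/45219 = 448 - (5*(-10))*(-1)/45219 = 448 - (-50*(-1))/45219 = 448 - 50/45219 = 20258062/45219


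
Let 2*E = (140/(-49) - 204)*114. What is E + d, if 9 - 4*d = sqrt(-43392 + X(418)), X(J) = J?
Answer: -330081/28 - I*sqrt(42974)/4 ≈ -11789.0 - 51.825*I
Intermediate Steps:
E = -82536/7 (E = ((140/(-49) - 204)*114)/2 = ((140*(-1/49) - 204)*114)/2 = ((-20/7 - 204)*114)/2 = (-1448/7*114)/2 = (1/2)*(-165072/7) = -82536/7 ≈ -11791.)
d = 9/4 - I*sqrt(42974)/4 (d = 9/4 - sqrt(-43392 + 418)/4 = 9/4 - I*sqrt(42974)/4 ≈ 2.25 - 51.825*I)
E + d = -82536/7 + (9/4 - I*sqrt(42974)/4) = -330081/28 - I*sqrt(42974)/4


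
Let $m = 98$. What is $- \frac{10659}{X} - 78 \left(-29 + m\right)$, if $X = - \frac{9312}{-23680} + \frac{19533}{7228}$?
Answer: $- \frac{6088579744}{689907} \approx -8825.2$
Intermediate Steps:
$X = \frac{2069721}{668590}$ ($X = \left(-9312\right) \left(- \frac{1}{23680}\right) + 19533 \cdot \frac{1}{7228} = \frac{291}{740} + \frac{19533}{7228} = \frac{2069721}{668590} \approx 3.0956$)
$- \frac{10659}{X} - 78 \left(-29 + m\right) = - \frac{10659}{\frac{2069721}{668590}} - 78 \left(-29 + 98\right) = \left(-10659\right) \frac{668590}{2069721} - 78 \cdot 69 = - \frac{2375500270}{689907} - 5382 = - \frac{6088579744}{689907}$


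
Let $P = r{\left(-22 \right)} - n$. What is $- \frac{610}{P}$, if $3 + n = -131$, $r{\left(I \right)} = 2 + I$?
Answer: $- \frac{305}{57} \approx -5.3509$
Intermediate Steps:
$n = -134$ ($n = -3 - 131 = -134$)
$P = 114$ ($P = \left(2 - 22\right) - -134 = -20 + 134 = 114$)
$- \frac{610}{P} = - \frac{610}{114} = \left(-610\right) \frac{1}{114} = - \frac{305}{57}$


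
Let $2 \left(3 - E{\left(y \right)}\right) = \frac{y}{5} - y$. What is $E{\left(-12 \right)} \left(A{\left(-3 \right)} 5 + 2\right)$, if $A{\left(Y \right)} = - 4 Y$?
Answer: $- \frac{558}{5} \approx -111.6$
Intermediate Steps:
$E{\left(y \right)} = 3 + \frac{2 y}{5}$ ($E{\left(y \right)} = 3 - \frac{\frac{y}{5} - y}{2} = 3 - \frac{\left(- \frac{4}{5}\right) y}{2} = 3 + \frac{2 y}{5}$)
$E{\left(-12 \right)} \left(A{\left(-3 \right)} 5 + 2\right) = \left(3 + \frac{2}{5} \left(-12\right)\right) \left(\left(-4\right) \left(-3\right) 5 + 2\right) = \left(3 - \frac{24}{5}\right) \left(12 \cdot 5 + 2\right) = - \frac{9 \left(60 + 2\right)}{5} = \left(- \frac{9}{5}\right) 62 = - \frac{558}{5}$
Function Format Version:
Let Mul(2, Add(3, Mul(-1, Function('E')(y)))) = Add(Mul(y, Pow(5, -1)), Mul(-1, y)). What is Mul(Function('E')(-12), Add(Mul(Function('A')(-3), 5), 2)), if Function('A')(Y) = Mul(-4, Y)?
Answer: Rational(-558, 5) ≈ -111.60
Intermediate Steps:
Function('E')(y) = Add(3, Mul(Rational(2, 5), y)) (Function('E')(y) = Add(3, Mul(Rational(-1, 2), Add(Mul(y, Pow(5, -1)), Mul(-1, y)))) = Add(3, Mul(Rational(-1, 2), Add(Mul(y, Rational(1, 5)), Mul(-1, y)))) = Add(3, Mul(Rational(-1, 2), Add(Mul(Rational(1, 5), y), Mul(-1, y)))) = Add(3, Mul(Rational(-1, 2), Mul(Rational(-4, 5), y))) = Add(3, Mul(Rational(2, 5), y)))
Mul(Function('E')(-12), Add(Mul(Function('A')(-3), 5), 2)) = Mul(Add(3, Mul(Rational(2, 5), -12)), Add(Mul(Mul(-4, -3), 5), 2)) = Mul(Add(3, Rational(-24, 5)), Add(Mul(12, 5), 2)) = Mul(Rational(-9, 5), Add(60, 2)) = Mul(Rational(-9, 5), 62) = Rational(-558, 5)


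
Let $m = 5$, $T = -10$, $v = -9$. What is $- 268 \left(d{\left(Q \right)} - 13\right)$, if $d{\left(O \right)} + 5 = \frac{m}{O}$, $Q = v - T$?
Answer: $3484$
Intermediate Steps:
$Q = 1$ ($Q = -9 - -10 = -9 + 10 = 1$)
$d{\left(O \right)} = -5 + \frac{5}{O}$
$- 268 \left(d{\left(Q \right)} - 13\right) = - 268 \left(\left(-5 + \frac{5}{1}\right) - 13\right) = - 268 \left(\left(-5 + 5 \cdot 1\right) - 13\right) = - 268 \left(\left(-5 + 5\right) - 13\right) = - 268 \left(0 - 13\right) = \left(-268\right) \left(-13\right) = 3484$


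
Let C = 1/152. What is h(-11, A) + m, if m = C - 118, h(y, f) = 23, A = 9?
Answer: -14439/152 ≈ -94.993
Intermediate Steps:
C = 1/152 ≈ 0.0065789
m = -17935/152 (m = 1/152 - 118 = -17935/152 ≈ -117.99)
h(-11, A) + m = 23 - 17935/152 = -14439/152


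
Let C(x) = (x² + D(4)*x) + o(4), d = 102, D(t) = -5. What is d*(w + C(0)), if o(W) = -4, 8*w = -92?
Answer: -1581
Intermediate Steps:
w = -23/2 (w = (⅛)*(-92) = -23/2 ≈ -11.500)
C(x) = -4 + x² - 5*x (C(x) = (x² - 5*x) - 4 = -4 + x² - 5*x)
d*(w + C(0)) = 102*(-23/2 + (-4 + 0² - 5*0)) = 102*(-23/2 + (-4 + 0 + 0)) = 102*(-23/2 - 4) = 102*(-31/2) = -1581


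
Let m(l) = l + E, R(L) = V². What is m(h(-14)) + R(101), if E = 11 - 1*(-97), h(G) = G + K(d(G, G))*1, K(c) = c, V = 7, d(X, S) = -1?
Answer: 142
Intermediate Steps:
h(G) = -1 + G (h(G) = G - 1*1 = G - 1 = -1 + G)
E = 108 (E = 11 + 97 = 108)
R(L) = 49 (R(L) = 7² = 49)
m(l) = 108 + l (m(l) = l + 108 = 108 + l)
m(h(-14)) + R(101) = (108 + (-1 - 14)) + 49 = (108 - 15) + 49 = 93 + 49 = 142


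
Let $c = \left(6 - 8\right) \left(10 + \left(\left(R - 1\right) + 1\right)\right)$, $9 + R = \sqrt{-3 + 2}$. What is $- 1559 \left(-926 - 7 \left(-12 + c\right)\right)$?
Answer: $1290852 - 21826 i \approx 1.2909 \cdot 10^{6} - 21826.0 i$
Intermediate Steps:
$R = -9 + i$ ($R = -9 + \sqrt{-3 + 2} = -9 + \sqrt{-1} = -9 + i \approx -9.0 + 1.0 i$)
$c = -2 - 2 i$ ($c = \left(6 - 8\right) \left(10 - \left(9 - i\right)\right) = - 2 \left(10 - \left(9 - i\right)\right) = - 2 \left(1 + i\right) = -2 - 2 i \approx -2.0 - 2.0 i$)
$- 1559 \left(-926 - 7 \left(-12 + c\right)\right) = - 1559 \left(-926 - 7 \left(-12 - \left(2 + 2 i\right)\right)\right) = - 1559 \left(-926 - 7 \left(-14 - 2 i\right)\right) = - 1559 \left(-926 + \left(98 + 14 i\right)\right) = - 1559 \left(-828 + 14 i\right) = 1290852 - 21826 i$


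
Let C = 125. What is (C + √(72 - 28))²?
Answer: 15669 + 500*√11 ≈ 17327.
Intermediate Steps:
(C + √(72 - 28))² = (125 + √(72 - 28))² = (125 + √44)² = (125 + 2*√11)²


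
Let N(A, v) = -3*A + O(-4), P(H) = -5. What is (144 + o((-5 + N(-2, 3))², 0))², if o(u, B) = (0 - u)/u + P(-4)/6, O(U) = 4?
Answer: 727609/36 ≈ 20211.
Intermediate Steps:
N(A, v) = 4 - 3*A (N(A, v) = -3*A + 4 = 4 - 3*A)
o(u, B) = -11/6 (o(u, B) = (0 - u)/u - 5/6 = (-u)/u - 5*⅙ = -1 - ⅚ = -11/6)
(144 + o((-5 + N(-2, 3))², 0))² = (144 - 11/6)² = (853/6)² = 727609/36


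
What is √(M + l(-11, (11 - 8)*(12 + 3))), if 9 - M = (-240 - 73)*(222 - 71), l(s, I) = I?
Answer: √47317 ≈ 217.52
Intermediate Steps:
M = 47272 (M = 9 - (-240 - 73)*(222 - 71) = 9 - (-313)*151 = 9 - 1*(-47263) = 9 + 47263 = 47272)
√(M + l(-11, (11 - 8)*(12 + 3))) = √(47272 + (11 - 8)*(12 + 3)) = √(47272 + 3*15) = √(47272 + 45) = √47317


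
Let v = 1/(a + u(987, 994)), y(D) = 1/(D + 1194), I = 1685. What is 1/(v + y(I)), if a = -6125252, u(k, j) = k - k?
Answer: 17634600508/6122373 ≈ 2880.4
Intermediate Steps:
u(k, j) = 0
y(D) = 1/(1194 + D)
v = -1/6125252 (v = 1/(-6125252 + 0) = 1/(-6125252) = -1/6125252 ≈ -1.6326e-7)
1/(v + y(I)) = 1/(-1/6125252 + 1/(1194 + 1685)) = 1/(-1/6125252 + 1/2879) = 1/(6122373/17634600508) = 17634600508/6122373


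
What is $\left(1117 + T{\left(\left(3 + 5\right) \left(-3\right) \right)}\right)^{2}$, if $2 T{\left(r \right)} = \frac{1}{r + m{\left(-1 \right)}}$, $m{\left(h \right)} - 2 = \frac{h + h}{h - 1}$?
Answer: $\frac{2200829569}{1764} \approx 1.2476 \cdot 10^{6}$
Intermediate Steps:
$m{\left(h \right)} = 2 + \frac{2 h}{-1 + h}$ ($m{\left(h \right)} = 2 + \frac{h + h}{h - 1} = 2 + \frac{2 h}{-1 + h}$)
$T{\left(r \right)} = \frac{1}{2 \left(3 + r\right)}$ ($T{\left(r \right)} = \frac{1}{2 \left(r + \frac{2 \left(-1 + 2 \left(-1\right)\right)}{-1 - 1}\right)} = \frac{1}{2 \left(r + \frac{2 \left(-1 - 2\right)}{-2}\right)} = \frac{1}{2 \left(r + 2 \left(- \frac{1}{2}\right) \left(-3\right)\right)} = \frac{1}{2 \left(r + 3\right)} = \frac{1}{2 \left(3 + r\right)}$)
$\left(1117 + T{\left(\left(3 + 5\right) \left(-3\right) \right)}\right)^{2} = \left(1117 + \frac{1}{2 \left(3 + \left(3 + 5\right) \left(-3\right)\right)}\right)^{2} = \left(1117 + \frac{1}{2 \left(3 + 8 \left(-3\right)\right)}\right)^{2} = \left(1117 + \frac{1}{2 \left(3 - 24\right)}\right)^{2} = \left(1117 + \frac{1}{2 \left(-21\right)}\right)^{2} = \left(1117 + \frac{1}{2} \left(- \frac{1}{21}\right)\right)^{2} = \left(1117 - \frac{1}{42}\right)^{2} = \left(\frac{46913}{42}\right)^{2} = \frac{2200829569}{1764}$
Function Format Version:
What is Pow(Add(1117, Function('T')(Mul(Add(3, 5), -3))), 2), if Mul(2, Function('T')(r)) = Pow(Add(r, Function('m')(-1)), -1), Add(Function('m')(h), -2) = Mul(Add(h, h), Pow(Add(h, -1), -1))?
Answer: Rational(2200829569, 1764) ≈ 1.2476e+6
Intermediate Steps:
Function('m')(h) = Add(2, Mul(2, h, Pow(Add(-1, h), -1))) (Function('m')(h) = Add(2, Mul(Add(h, h), Pow(Add(h, -1), -1))) = Add(2, Mul(Mul(2, h), Pow(Add(-1, h), -1))) = Add(2, Mul(2, h, Pow(Add(-1, h), -1))))
Function('T')(r) = Mul(Rational(1, 2), Pow(Add(3, r), -1)) (Function('T')(r) = Mul(Rational(1, 2), Pow(Add(r, Mul(2, Pow(Add(-1, -1), -1), Add(-1, Mul(2, -1)))), -1)) = Mul(Rational(1, 2), Pow(Add(r, Mul(2, Pow(-2, -1), Add(-1, -2))), -1)) = Mul(Rational(1, 2), Pow(Add(r, Mul(2, Rational(-1, 2), -3)), -1)) = Mul(Rational(1, 2), Pow(Add(r, 3), -1)) = Mul(Rational(1, 2), Pow(Add(3, r), -1)))
Pow(Add(1117, Function('T')(Mul(Add(3, 5), -3))), 2) = Pow(Add(1117, Mul(Rational(1, 2), Pow(Add(3, Mul(Add(3, 5), -3)), -1))), 2) = Pow(Add(1117, Mul(Rational(1, 2), Pow(Add(3, Mul(8, -3)), -1))), 2) = Pow(Add(1117, Mul(Rational(1, 2), Pow(Add(3, -24), -1))), 2) = Pow(Add(1117, Mul(Rational(1, 2), Pow(-21, -1))), 2) = Pow(Add(1117, Mul(Rational(1, 2), Rational(-1, 21))), 2) = Pow(Add(1117, Rational(-1, 42)), 2) = Pow(Rational(46913, 42), 2) = Rational(2200829569, 1764)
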